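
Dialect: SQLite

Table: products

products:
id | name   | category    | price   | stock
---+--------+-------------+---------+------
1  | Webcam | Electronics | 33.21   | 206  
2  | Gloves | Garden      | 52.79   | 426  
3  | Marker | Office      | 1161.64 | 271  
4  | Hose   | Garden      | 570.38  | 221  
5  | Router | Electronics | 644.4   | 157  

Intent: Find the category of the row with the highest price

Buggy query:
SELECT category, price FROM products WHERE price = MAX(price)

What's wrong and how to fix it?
Bug: MAX(price) is an aggregate and cannot be used directly in WHERE

Fix: Use a subquery: WHERE price = (SELECT MAX(price) FROM products)

Corrected query:
SELECT category, price FROM products WHERE price = (SELECT MAX(price) FROM products)

Result:
category | price  
---------+--------
Office   | 1161.64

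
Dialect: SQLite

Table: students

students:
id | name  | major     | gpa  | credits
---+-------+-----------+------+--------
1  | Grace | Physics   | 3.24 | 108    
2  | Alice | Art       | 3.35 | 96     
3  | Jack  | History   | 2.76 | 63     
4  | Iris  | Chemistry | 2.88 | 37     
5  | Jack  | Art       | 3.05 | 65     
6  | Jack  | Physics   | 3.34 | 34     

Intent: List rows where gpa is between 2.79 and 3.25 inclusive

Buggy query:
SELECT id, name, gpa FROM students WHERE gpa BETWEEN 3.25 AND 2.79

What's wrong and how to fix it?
Bug: The bounds are reversed; BETWEEN a AND b requires a <= b to match anything

Fix: Write BETWEEN 2.79 AND 3.25

Corrected query:
SELECT id, name, gpa FROM students WHERE gpa BETWEEN 2.79 AND 3.25

Result:
id | name  | gpa 
---+-------+-----
1  | Grace | 3.24
4  | Iris  | 2.88
5  | Jack  | 3.05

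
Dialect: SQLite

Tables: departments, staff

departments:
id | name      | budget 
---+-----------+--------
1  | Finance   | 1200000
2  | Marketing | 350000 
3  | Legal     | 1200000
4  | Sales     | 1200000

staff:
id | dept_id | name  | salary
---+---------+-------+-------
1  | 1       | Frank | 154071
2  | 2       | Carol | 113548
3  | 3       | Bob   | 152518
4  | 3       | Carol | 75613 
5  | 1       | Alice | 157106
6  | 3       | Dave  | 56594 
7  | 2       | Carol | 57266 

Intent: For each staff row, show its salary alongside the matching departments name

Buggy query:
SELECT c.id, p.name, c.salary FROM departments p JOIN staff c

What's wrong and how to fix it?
Bug: Missing join condition: each staff row is matched to all departments rows instead of just its own

Fix: Add ON c.dept_id = p.id to the JOIN

Corrected query:
SELECT c.id, p.name, c.salary FROM departments p JOIN staff c ON c.dept_id = p.id

Result:
id | name      | salary
---+-----------+-------
1  | Finance   | 154071
2  | Marketing | 113548
3  | Legal     | 152518
4  | Legal     | 75613 
5  | Finance   | 157106
6  | Legal     | 56594 
7  | Marketing | 57266 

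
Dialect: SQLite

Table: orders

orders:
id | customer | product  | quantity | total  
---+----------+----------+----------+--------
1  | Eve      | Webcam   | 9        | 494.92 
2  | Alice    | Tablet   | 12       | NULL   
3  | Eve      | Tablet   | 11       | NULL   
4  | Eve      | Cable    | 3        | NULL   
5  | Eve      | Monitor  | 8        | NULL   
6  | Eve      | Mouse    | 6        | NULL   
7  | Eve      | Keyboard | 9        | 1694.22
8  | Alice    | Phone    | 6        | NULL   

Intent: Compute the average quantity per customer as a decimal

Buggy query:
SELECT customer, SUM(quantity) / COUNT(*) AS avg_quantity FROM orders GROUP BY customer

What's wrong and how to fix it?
Bug: Both operands are integers, so '/' performs integer division and truncates

Fix: Multiply by 1.0 (or CAST to REAL) to force floating-point division

Corrected query:
SELECT customer, SUM(quantity) * 1.0 / COUNT(*) AS avg_quantity FROM orders GROUP BY customer

Result:
customer | avg_quantity
---------+-------------
Alice    | 9           
Eve      | 7.666667    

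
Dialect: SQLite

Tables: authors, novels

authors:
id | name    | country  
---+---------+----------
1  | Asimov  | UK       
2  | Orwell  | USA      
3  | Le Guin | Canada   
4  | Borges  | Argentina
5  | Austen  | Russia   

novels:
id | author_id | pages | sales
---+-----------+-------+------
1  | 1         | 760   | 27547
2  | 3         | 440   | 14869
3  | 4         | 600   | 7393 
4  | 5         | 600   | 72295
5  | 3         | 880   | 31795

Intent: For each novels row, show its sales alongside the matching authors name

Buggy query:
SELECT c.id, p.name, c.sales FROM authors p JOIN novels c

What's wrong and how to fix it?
Bug: JOIN with no ON clause produces a cartesian product; every novels row pairs with every authors row

Fix: Add ON c.author_id = p.id to the JOIN

Corrected query:
SELECT c.id, p.name, c.sales FROM authors p JOIN novels c ON c.author_id = p.id

Result:
id | name    | sales
---+---------+------
1  | Asimov  | 27547
2  | Le Guin | 14869
3  | Borges  | 7393 
4  | Austen  | 72295
5  | Le Guin | 31795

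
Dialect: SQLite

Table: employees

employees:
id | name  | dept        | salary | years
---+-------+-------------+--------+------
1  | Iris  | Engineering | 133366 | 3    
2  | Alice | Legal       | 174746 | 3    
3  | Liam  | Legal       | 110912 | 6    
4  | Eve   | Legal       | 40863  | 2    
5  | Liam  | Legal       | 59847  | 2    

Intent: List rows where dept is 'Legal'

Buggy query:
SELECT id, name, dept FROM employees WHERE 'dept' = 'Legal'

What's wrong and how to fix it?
Bug: 'dept' in single quotes is a string literal, not the column; the comparison is literal-vs-literal and never true

Fix: Remove the quotes around the column name (or use double quotes for an identifier)

Corrected query:
SELECT id, name, dept FROM employees WHERE dept = 'Legal'

Result:
id | name  | dept 
---+-------+------
2  | Alice | Legal
3  | Liam  | Legal
4  | Eve   | Legal
5  | Liam  | Legal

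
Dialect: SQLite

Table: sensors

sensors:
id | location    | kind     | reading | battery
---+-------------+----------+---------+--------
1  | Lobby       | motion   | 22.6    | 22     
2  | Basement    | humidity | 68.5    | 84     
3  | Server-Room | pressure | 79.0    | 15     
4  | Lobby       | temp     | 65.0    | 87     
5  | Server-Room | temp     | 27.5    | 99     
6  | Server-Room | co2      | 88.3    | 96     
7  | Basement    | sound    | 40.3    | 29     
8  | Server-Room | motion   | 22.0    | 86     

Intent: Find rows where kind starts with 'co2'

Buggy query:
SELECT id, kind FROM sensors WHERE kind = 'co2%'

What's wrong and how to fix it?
Bug: '=' compares the literal string including the % character; pattern matching needs LIKE

Fix: Replace '=' with LIKE so 'co2%' is treated as a pattern

Corrected query:
SELECT id, kind FROM sensors WHERE kind LIKE 'co2%'

Result:
id | kind
---+-----
6  | co2 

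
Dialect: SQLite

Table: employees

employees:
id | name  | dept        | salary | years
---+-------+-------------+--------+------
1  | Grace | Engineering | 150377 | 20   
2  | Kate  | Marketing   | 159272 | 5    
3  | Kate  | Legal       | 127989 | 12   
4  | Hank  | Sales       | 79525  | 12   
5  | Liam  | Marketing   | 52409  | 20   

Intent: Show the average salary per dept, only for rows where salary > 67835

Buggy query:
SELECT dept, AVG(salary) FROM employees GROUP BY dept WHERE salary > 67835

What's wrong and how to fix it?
Bug: Row-level WHERE must come before GROUP BY in the clause order

Fix: Move the WHERE clause before GROUP BY

Corrected query:
SELECT dept, AVG(salary) FROM employees WHERE salary > 67835 GROUP BY dept

Result:
dept        | AVG(salary)
------------+------------
Engineering | 150377     
Legal       | 127989     
Marketing   | 159272     
Sales       | 79525      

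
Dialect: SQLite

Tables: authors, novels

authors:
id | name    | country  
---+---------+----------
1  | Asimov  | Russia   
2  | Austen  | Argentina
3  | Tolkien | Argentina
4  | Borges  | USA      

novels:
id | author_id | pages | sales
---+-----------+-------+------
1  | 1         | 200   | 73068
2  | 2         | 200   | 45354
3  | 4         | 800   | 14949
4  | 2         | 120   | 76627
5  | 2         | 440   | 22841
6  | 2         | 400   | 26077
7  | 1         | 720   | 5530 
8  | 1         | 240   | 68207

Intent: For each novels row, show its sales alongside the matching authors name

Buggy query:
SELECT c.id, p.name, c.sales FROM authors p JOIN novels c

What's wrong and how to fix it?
Bug: JOIN with no ON clause produces a cartesian product; every novels row pairs with every authors row

Fix: Specify the join condition linking the foreign key to the parent id

Corrected query:
SELECT c.id, p.name, c.sales FROM authors p JOIN novels c ON c.author_id = p.id

Result:
id | name   | sales
---+--------+------
1  | Asimov | 73068
2  | Austen | 45354
3  | Borges | 14949
4  | Austen | 76627
5  | Austen | 22841
6  | Austen | 26077
7  | Asimov | 5530 
8  | Asimov | 68207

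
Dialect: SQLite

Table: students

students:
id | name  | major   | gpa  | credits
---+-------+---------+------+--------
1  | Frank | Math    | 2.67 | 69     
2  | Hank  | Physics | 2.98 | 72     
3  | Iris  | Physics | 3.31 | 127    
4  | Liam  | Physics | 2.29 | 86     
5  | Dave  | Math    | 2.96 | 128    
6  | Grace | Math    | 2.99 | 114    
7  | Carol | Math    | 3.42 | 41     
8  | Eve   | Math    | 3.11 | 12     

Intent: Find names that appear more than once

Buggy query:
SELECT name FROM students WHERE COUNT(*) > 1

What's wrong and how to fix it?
Bug: WHERE can't reference COUNT(*); aggregates are computed after WHERE

Fix: Group first, then use HAVING for the count condition

Corrected query:
SELECT name FROM students GROUP BY name HAVING COUNT(*) > 1

Result:
(no rows)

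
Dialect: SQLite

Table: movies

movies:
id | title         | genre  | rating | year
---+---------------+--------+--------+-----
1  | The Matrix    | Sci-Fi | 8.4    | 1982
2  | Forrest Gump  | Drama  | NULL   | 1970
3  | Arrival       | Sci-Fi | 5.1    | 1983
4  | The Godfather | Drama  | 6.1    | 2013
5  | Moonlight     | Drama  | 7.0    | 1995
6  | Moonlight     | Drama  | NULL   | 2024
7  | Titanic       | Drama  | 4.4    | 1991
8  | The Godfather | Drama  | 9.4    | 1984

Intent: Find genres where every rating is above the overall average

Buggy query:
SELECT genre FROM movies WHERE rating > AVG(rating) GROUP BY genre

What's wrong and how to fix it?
Bug: AVG() is an aggregate; it can't sit directly in WHERE

Fix: Use a subquery for AVG and a HAVING MIN(...) filter so the condition holds for every row in the group

Corrected query:
SELECT genre FROM movies GROUP BY genre HAVING MIN(rating) > (SELECT AVG(rating) FROM movies)

Result:
(no rows)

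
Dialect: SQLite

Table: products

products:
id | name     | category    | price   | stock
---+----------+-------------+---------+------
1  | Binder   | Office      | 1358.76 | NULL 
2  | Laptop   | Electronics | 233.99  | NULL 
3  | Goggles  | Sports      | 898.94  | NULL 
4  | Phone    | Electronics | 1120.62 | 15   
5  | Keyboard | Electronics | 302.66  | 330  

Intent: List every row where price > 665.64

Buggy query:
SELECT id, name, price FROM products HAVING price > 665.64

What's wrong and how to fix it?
Bug: This is a non-aggregate query (no GROUP BY, no aggregates), so in SQLite the HAVING clause is invalid here; a row-level condition belongs in WHERE

Fix: Use WHERE for row-level filtering

Corrected query:
SELECT id, name, price FROM products WHERE price > 665.64

Result:
id | name    | price  
---+---------+--------
1  | Binder  | 1358.76
3  | Goggles | 898.94 
4  | Phone   | 1120.62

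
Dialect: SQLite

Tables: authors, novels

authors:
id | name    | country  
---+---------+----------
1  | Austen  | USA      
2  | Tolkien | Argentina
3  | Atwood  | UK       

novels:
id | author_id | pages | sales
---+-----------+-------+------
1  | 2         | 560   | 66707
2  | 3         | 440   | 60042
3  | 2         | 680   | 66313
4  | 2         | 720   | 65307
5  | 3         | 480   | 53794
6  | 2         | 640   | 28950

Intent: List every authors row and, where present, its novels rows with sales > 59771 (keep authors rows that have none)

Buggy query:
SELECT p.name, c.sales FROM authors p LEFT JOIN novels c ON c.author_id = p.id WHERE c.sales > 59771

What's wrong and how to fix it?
Bug: Filtering c.sales in WHERE discards the NULL rows produced by LEFT JOIN, turning it into an inner join

Fix: Move the right-table condition into the ON clause so unmatched parents are kept

Corrected query:
SELECT p.name, c.sales FROM authors p LEFT JOIN novels c ON c.author_id = p.id AND c.sales > 59771

Result:
name    | sales
--------+------
Austen  | NULL 
Tolkien | 65307
Tolkien | 66313
Tolkien | 66707
Atwood  | 60042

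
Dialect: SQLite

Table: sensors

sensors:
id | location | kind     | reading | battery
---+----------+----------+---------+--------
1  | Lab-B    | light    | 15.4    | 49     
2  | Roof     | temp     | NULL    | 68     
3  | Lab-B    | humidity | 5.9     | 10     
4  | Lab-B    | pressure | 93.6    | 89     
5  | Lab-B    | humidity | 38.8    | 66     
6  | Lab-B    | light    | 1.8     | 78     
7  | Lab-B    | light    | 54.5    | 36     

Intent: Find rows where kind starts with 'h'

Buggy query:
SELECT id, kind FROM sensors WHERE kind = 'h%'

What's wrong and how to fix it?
Bug: '=' compares the literal string including the % character; pattern matching needs LIKE

Fix: Use LIKE for wildcard pattern matching

Corrected query:
SELECT id, kind FROM sensors WHERE kind LIKE 'h%'

Result:
id | kind    
---+---------
3  | humidity
5  | humidity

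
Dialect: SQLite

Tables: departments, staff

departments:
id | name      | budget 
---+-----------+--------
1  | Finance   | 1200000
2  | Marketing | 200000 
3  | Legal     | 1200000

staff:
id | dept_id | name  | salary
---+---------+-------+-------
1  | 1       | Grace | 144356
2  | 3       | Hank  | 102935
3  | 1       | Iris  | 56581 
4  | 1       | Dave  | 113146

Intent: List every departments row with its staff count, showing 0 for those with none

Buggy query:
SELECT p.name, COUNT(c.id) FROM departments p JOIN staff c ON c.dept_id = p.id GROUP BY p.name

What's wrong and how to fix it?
Bug: An inner join excludes parents with zero children

Fix: Use LEFT JOIN so parents without children still appear (COUNT(c.id) gives 0)

Corrected query:
SELECT p.name, COUNT(c.id) FROM departments p LEFT JOIN staff c ON c.dept_id = p.id GROUP BY p.name

Result:
name      | COUNT(c.id)
----------+------------
Finance   | 3          
Legal     | 1          
Marketing | 0          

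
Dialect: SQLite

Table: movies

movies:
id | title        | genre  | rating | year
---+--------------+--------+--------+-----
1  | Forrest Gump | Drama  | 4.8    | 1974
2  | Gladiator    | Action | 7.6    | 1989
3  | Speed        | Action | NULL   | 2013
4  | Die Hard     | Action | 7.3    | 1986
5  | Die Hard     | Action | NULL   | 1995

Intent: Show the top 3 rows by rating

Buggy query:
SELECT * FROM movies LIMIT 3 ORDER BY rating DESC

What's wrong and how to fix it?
Bug: ORDER BY cannot follow LIMIT; LIMIT is the final clause

Fix: Swap the clauses: ORDER BY first, then LIMIT

Corrected query:
SELECT * FROM movies ORDER BY rating DESC LIMIT 3

Result:
id | title        | genre  | rating | year
---+--------------+--------+--------+-----
2  | Gladiator    | Action | 7.6    | 1989
4  | Die Hard     | Action | 7.3    | 1986
1  | Forrest Gump | Drama  | 4.8    | 1974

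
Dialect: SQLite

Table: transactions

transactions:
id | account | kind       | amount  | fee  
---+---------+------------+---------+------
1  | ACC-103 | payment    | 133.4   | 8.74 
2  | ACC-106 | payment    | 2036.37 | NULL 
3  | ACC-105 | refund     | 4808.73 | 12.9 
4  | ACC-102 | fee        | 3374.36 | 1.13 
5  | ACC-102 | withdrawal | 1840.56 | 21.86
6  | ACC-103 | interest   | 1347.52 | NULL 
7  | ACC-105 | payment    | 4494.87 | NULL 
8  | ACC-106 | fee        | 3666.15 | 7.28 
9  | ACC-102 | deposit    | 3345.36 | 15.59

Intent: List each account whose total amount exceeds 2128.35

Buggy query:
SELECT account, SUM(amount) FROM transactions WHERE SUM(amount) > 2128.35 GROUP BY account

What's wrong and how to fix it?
Bug: Aggregate functions cannot appear in a WHERE clause

Fix: Move the aggregate condition to a HAVING clause

Corrected query:
SELECT account, SUM(amount) FROM transactions GROUP BY account HAVING SUM(amount) > 2128.35

Result:
account | SUM(amount)
--------+------------
ACC-102 | 8560.28    
ACC-105 | 9303.6     
ACC-106 | 5702.52    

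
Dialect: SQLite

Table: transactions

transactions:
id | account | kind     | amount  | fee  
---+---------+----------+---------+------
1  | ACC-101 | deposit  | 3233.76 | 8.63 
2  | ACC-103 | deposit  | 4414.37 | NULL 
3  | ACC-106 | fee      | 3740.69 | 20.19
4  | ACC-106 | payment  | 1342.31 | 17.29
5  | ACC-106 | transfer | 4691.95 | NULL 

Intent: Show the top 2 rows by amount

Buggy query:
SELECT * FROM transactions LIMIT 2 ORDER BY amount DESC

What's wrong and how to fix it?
Bug: ORDER BY cannot follow LIMIT; LIMIT is the final clause

Fix: Swap the clauses: ORDER BY first, then LIMIT

Corrected query:
SELECT * FROM transactions ORDER BY amount DESC LIMIT 2

Result:
id | account | kind     | amount  | fee 
---+---------+----------+---------+-----
5  | ACC-106 | transfer | 4691.95 | NULL
2  | ACC-103 | deposit  | 4414.37 | NULL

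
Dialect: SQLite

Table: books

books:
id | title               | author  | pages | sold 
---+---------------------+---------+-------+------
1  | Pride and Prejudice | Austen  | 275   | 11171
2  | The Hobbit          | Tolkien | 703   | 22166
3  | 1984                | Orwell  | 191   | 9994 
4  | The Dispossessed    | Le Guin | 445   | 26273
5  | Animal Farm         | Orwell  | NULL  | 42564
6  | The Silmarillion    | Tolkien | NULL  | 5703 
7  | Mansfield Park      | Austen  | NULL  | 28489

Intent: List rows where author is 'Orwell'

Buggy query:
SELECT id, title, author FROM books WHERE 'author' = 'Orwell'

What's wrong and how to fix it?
Bug: 'author' in single quotes is a string literal, not the column; the comparison is literal-vs-literal and never true

Fix: Reference the column as author without single quotes

Corrected query:
SELECT id, title, author FROM books WHERE author = 'Orwell'

Result:
id | title       | author
---+-------------+-------
3  | 1984        | Orwell
5  | Animal Farm | Orwell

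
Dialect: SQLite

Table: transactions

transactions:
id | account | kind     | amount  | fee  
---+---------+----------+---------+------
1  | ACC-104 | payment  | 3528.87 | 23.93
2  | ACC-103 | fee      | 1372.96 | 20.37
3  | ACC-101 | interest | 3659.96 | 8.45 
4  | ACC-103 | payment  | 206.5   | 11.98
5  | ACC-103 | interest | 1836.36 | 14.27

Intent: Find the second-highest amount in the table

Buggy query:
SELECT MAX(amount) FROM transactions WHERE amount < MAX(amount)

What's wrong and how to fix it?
Bug: MAX(amount) on the right of the comparison is an aggregate-in-WHERE error

Fix: Compute the overall MAX in a subquery, then take MAX of rows below it

Corrected query:
SELECT MAX(amount) FROM transactions WHERE amount < (SELECT MAX(amount) FROM transactions)

Result:
MAX(amount)
-----------
3528.87    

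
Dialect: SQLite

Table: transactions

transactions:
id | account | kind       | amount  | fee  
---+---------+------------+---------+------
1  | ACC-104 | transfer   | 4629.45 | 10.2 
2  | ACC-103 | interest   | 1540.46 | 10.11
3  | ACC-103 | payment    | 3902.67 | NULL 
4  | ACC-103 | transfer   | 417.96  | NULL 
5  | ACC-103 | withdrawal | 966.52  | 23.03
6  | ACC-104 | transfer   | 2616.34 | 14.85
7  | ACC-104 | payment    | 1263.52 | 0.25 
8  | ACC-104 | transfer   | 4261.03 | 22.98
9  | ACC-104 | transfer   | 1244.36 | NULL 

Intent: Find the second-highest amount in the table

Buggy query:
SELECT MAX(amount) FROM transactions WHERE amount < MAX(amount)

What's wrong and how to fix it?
Bug: The inner MAX is an aggregate inside WHERE, which is not allowed

Fix: Put the inner MAX in a scalar subquery

Corrected query:
SELECT MAX(amount) FROM transactions WHERE amount < (SELECT MAX(amount) FROM transactions)

Result:
MAX(amount)
-----------
4261.03    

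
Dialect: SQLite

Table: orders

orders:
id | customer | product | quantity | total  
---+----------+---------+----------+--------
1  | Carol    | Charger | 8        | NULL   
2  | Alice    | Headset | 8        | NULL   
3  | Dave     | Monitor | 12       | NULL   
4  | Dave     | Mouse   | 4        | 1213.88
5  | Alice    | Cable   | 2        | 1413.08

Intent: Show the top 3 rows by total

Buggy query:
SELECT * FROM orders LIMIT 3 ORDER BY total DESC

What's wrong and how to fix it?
Bug: LIMIT must come after ORDER BY

Fix: Swap the clauses: ORDER BY first, then LIMIT

Corrected query:
SELECT * FROM orders ORDER BY total DESC LIMIT 3

Result:
id | customer | product | quantity | total  
---+----------+---------+----------+--------
5  | Alice    | Cable   | 2        | 1413.08
4  | Dave     | Mouse   | 4        | 1213.88
1  | Carol    | Charger | 8        | NULL   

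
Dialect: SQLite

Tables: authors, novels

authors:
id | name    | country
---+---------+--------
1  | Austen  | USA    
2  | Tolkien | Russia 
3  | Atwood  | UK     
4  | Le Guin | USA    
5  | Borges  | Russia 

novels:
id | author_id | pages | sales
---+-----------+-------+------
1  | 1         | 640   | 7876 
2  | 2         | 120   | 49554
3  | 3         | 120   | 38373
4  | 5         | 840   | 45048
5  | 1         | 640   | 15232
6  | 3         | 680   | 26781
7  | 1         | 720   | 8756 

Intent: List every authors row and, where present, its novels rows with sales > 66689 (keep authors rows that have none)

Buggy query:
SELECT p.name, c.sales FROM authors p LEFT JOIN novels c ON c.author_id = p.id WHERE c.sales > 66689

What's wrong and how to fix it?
Bug: A WHERE condition on the right-hand table after LEFT JOIN drops unmatched parents

Fix: Move the right-table condition into the ON clause so unmatched parents are kept

Corrected query:
SELECT p.name, c.sales FROM authors p LEFT JOIN novels c ON c.author_id = p.id AND c.sales > 66689

Result:
name    | sales
--------+------
Austen  | NULL 
Tolkien | NULL 
Atwood  | NULL 
Le Guin | NULL 
Borges  | NULL 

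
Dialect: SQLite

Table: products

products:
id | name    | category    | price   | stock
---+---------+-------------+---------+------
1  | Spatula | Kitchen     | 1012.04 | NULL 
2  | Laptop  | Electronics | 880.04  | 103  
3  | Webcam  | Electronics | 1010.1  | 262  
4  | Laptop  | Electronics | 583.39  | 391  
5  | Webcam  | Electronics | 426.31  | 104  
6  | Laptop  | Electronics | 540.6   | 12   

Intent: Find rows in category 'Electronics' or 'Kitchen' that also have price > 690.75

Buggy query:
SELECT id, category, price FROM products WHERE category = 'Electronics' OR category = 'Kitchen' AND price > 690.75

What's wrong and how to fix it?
Bug: AND binds tighter than OR, so this parses as category = 'Electronics' OR (category = 'Kitchen' AND price > 690.75)

Fix: Add parentheses around the OR so the AND applies to both alternatives

Corrected query:
SELECT id, category, price FROM products WHERE (category = 'Electronics' OR category = 'Kitchen') AND price > 690.75

Result:
id | category    | price  
---+-------------+--------
1  | Kitchen     | 1012.04
2  | Electronics | 880.04 
3  | Electronics | 1010.1 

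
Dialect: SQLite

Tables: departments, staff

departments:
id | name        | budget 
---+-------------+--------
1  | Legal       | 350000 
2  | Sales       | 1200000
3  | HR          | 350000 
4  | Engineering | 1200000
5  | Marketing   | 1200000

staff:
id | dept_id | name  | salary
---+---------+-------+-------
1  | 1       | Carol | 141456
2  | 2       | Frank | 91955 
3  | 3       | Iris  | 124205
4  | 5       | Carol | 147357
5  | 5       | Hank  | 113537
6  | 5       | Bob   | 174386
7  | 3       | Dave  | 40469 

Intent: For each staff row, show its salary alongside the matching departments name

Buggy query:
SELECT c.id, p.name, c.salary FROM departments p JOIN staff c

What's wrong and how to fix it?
Bug: JOIN with no ON clause produces a cartesian product; every staff row pairs with every departments row

Fix: Add ON c.dept_id = p.id to the JOIN

Corrected query:
SELECT c.id, p.name, c.salary FROM departments p JOIN staff c ON c.dept_id = p.id

Result:
id | name      | salary
---+-----------+-------
1  | Legal     | 141456
2  | Sales     | 91955 
3  | HR        | 124205
4  | Marketing | 147357
5  | Marketing | 113537
6  | Marketing | 174386
7  | HR        | 40469 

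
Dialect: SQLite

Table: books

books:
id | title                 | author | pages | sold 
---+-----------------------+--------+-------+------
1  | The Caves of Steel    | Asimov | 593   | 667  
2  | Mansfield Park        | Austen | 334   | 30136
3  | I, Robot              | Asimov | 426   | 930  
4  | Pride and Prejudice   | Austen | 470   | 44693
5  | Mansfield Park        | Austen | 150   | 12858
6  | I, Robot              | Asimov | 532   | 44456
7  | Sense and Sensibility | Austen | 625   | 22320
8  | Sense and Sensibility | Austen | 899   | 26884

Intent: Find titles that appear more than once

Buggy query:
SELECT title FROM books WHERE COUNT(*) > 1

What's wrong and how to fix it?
Bug: WHERE can't reference COUNT(*); aggregates are computed after WHERE

Fix: Group first, then use HAVING for the count condition

Corrected query:
SELECT title FROM books GROUP BY title HAVING COUNT(*) > 1

Result:
title                
---------------------
I, Robot             
Mansfield Park       
Sense and Sensibility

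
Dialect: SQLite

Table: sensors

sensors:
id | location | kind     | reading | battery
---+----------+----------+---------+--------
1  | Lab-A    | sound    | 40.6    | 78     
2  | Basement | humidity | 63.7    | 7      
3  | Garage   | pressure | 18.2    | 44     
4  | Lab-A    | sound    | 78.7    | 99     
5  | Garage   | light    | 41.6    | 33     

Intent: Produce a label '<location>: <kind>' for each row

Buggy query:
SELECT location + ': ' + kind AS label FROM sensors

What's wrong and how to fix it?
Bug: '+' is numeric addition; on text columns SQLite converts them to 0 instead of concatenating

Fix: Use the || operator for string concatenation

Corrected query:
SELECT location || ': ' || kind AS label FROM sensors

Result:
label             
------------------
Lab-A: sound      
Basement: humidity
Garage: pressure  
Lab-A: sound      
Garage: light     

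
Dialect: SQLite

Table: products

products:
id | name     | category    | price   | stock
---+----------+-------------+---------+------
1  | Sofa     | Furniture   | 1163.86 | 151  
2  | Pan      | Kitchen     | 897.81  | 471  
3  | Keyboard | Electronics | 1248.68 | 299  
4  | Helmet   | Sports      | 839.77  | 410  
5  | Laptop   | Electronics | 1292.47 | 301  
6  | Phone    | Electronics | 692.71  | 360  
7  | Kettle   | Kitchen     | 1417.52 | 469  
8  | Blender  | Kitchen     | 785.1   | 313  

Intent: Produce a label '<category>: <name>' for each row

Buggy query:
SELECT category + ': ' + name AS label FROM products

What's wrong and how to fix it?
Bug: SQLite uses || for string concatenation; + coerces text to numbers (yielding 0)

Fix: Replace + with || to concatenate text

Corrected query:
SELECT category || ': ' || name AS label FROM products

Result:
label                
---------------------
Furniture: Sofa      
Kitchen: Pan         
Electronics: Keyboard
Sports: Helmet       
Electronics: Laptop  
Electronics: Phone   
Kitchen: Kettle      
Kitchen: Blender     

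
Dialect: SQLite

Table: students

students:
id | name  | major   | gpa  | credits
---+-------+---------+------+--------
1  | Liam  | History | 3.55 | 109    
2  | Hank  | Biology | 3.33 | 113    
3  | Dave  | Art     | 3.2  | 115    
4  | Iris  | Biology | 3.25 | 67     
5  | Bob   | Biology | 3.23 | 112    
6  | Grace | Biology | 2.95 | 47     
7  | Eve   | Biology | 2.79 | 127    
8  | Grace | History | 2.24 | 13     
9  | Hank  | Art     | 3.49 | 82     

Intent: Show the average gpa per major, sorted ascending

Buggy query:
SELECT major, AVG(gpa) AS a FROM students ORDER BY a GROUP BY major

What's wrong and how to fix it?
Bug: GROUP BY must precede ORDER BY

Fix: Move ORDER BY to the end, after GROUP BY

Corrected query:
SELECT major, AVG(gpa) AS a FROM students GROUP BY major ORDER BY a

Result:
major   | a    
--------+------
History | 2.895
Biology | 3.11 
Art     | 3.345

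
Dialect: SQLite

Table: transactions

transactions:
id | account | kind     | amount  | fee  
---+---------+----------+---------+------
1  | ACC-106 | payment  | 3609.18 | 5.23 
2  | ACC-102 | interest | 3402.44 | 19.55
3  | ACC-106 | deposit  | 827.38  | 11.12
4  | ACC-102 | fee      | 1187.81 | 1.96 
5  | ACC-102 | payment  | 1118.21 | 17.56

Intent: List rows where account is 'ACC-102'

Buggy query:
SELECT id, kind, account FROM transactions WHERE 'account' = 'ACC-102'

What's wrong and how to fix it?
Bug: 'account' in single quotes is a string literal, not the column; the comparison is literal-vs-literal and never true

Fix: Reference the column as account without single quotes

Corrected query:
SELECT id, kind, account FROM transactions WHERE account = 'ACC-102'

Result:
id | kind     | account
---+----------+--------
2  | interest | ACC-102
4  | fee      | ACC-102
5  | payment  | ACC-102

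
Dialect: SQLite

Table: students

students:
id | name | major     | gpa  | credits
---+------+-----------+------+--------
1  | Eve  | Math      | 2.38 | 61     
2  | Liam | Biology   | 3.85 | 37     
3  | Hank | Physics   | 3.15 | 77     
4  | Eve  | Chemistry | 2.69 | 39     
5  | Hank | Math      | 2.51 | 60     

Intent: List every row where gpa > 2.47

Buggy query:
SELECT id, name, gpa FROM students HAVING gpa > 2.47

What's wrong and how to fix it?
Bug: HAVING filters the output of aggregation, but this query has no GROUP BY and no aggregate functions, so SQLite rejects it (HAVING clause on a non-aggregate query); the condition here is per row

Fix: Use WHERE for row-level filtering

Corrected query:
SELECT id, name, gpa FROM students WHERE gpa > 2.47

Result:
id | name | gpa 
---+------+-----
2  | Liam | 3.85
3  | Hank | 3.15
4  | Eve  | 2.69
5  | Hank | 2.51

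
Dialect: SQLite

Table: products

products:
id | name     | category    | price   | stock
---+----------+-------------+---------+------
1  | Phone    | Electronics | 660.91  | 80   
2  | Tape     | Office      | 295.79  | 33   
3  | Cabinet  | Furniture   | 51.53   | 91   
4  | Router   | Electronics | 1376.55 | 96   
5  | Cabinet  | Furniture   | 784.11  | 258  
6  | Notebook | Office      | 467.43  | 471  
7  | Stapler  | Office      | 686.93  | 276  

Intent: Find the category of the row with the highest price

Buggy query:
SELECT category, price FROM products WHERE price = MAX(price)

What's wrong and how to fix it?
Bug: WHERE is evaluated per row; an aggregate over the whole table isn't defined there

Fix: Wrap MAX in a scalar subquery so WHERE compares against a single value

Corrected query:
SELECT category, price FROM products WHERE price = (SELECT MAX(price) FROM products)

Result:
category    | price  
------------+--------
Electronics | 1376.55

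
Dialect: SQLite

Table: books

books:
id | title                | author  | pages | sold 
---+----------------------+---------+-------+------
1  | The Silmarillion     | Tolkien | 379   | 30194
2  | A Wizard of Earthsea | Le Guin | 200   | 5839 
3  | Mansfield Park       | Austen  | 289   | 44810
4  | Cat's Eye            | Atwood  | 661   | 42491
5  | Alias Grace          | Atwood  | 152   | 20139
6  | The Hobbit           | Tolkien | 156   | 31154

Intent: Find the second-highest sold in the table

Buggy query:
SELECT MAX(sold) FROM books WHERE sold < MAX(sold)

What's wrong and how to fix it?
Bug: The inner MAX is an aggregate inside WHERE, which is not allowed

Fix: Compute the overall MAX in a subquery, then take MAX of rows below it

Corrected query:
SELECT MAX(sold) FROM books WHERE sold < (SELECT MAX(sold) FROM books)

Result:
MAX(sold)
---------
42491    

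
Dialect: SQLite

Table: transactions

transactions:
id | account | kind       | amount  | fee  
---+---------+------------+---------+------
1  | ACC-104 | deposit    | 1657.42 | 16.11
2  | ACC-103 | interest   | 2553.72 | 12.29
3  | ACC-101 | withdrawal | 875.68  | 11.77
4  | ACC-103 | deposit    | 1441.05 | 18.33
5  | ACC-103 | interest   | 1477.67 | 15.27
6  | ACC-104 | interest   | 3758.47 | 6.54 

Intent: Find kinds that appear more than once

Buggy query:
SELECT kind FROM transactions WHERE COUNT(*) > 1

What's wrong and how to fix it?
Bug: WHERE can't reference COUNT(*); aggregates are computed after WHERE

Fix: GROUP BY kind, then filter groups with HAVING COUNT(*) > 1

Corrected query:
SELECT kind FROM transactions GROUP BY kind HAVING COUNT(*) > 1

Result:
kind    
--------
deposit 
interest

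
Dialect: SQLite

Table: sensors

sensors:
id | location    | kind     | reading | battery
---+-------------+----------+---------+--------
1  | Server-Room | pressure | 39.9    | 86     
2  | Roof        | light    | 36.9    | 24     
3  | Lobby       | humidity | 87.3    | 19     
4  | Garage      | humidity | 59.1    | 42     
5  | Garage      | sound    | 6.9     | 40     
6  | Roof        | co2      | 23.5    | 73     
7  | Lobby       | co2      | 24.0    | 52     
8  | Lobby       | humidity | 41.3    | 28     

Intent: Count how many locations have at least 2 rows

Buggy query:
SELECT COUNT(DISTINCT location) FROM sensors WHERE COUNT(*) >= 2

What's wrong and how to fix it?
Bug: COUNT(*) cannot appear in WHERE; the per-group count doesn't exist yet

Fix: Use a subquery that GROUPs and filters with HAVING, then count its rows

Corrected query:
SELECT COUNT(*) FROM (SELECT location FROM sensors GROUP BY location HAVING COUNT(*) >= 2)

Result:
COUNT(*)
--------
3       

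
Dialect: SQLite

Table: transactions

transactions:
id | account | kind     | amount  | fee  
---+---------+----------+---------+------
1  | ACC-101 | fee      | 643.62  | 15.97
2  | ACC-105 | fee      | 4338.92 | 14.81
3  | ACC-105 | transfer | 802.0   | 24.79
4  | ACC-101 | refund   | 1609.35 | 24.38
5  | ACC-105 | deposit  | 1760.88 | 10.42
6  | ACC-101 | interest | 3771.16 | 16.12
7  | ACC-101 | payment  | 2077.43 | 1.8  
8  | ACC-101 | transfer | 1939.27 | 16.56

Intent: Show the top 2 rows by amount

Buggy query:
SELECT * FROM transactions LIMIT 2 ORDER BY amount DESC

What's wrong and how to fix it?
Bug: ORDER BY cannot follow LIMIT; LIMIT is the final clause

Fix: Sort with ORDER BY, then apply LIMIT

Corrected query:
SELECT * FROM transactions ORDER BY amount DESC LIMIT 2

Result:
id | account | kind     | amount  | fee  
---+---------+----------+---------+------
2  | ACC-105 | fee      | 4338.92 | 14.81
6  | ACC-101 | interest | 3771.16 | 16.12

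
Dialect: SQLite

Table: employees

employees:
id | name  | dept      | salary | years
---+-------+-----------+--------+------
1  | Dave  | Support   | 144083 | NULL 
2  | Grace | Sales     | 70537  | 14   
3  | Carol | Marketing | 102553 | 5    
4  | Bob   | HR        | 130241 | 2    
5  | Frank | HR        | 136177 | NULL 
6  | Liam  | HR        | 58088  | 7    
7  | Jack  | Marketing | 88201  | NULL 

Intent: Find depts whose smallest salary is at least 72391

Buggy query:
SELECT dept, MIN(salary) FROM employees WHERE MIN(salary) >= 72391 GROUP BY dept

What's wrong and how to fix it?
Bug: Aggregates like MIN are computed per group after WHERE runs

Fix: Use HAVING for the per-group MIN condition

Corrected query:
SELECT dept, MIN(salary) FROM employees GROUP BY dept HAVING MIN(salary) >= 72391

Result:
dept      | MIN(salary)
----------+------------
Marketing | 88201      
Support   | 144083     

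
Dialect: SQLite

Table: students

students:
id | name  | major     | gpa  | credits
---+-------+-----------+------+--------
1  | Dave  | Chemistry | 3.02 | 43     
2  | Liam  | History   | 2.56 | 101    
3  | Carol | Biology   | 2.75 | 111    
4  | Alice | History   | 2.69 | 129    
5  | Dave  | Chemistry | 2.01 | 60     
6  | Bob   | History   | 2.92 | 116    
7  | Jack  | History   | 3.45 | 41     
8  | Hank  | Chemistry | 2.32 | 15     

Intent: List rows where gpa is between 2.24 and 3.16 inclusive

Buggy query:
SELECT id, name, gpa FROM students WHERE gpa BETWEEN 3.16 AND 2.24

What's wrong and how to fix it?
Bug: BETWEEN expects the lower bound first; with 3.16 AND 2.24 the range is empty

Fix: Swap the bounds so the smaller value comes first

Corrected query:
SELECT id, name, gpa FROM students WHERE gpa BETWEEN 2.24 AND 3.16

Result:
id | name  | gpa 
---+-------+-----
1  | Dave  | 3.02
2  | Liam  | 2.56
3  | Carol | 2.75
4  | Alice | 2.69
6  | Bob   | 2.92
8  | Hank  | 2.32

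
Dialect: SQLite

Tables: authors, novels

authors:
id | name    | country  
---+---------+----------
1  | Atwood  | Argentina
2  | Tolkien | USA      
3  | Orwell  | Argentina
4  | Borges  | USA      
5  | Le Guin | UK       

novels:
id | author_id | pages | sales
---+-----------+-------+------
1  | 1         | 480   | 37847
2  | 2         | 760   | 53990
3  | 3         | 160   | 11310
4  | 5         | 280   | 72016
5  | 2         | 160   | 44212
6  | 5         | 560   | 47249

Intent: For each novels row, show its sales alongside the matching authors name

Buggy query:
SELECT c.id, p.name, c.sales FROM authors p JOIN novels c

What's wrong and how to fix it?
Bug: Missing join condition: each novels row is matched to all authors rows instead of just its own

Fix: Add ON c.author_id = p.id to the JOIN

Corrected query:
SELECT c.id, p.name, c.sales FROM authors p JOIN novels c ON c.author_id = p.id

Result:
id | name    | sales
---+---------+------
1  | Atwood  | 37847
2  | Tolkien | 53990
3  | Orwell  | 11310
4  | Le Guin | 72016
5  | Tolkien | 44212
6  | Le Guin | 47249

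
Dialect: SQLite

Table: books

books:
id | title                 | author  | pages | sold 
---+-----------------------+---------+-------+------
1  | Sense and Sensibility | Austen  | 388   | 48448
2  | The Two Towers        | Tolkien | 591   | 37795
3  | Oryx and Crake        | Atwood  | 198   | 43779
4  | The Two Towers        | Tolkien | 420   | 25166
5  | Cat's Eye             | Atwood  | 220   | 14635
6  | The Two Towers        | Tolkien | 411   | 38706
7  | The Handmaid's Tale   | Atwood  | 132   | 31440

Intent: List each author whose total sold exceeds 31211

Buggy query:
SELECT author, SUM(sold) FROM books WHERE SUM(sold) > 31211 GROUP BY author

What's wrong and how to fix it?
Bug: WHERE runs before GROUP BY, so aggregates aren't available there

Fix: Use HAVING (which filters groups after aggregation) instead of WHERE

Corrected query:
SELECT author, SUM(sold) FROM books GROUP BY author HAVING SUM(sold) > 31211

Result:
author  | SUM(sold)
--------+----------
Atwood  | 89854    
Austen  | 48448    
Tolkien | 101667   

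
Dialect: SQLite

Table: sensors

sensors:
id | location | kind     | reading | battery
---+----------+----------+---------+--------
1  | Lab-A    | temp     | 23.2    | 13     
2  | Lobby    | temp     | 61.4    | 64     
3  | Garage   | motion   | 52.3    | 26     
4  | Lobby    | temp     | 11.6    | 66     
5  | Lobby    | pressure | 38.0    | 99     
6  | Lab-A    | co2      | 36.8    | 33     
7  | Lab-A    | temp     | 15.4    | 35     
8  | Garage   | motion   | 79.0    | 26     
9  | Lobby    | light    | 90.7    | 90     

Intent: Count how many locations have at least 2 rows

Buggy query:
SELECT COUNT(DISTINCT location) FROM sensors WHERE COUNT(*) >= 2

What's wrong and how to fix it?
Bug: WHERE filters individual rows, not groups, so a group-level COUNT is invalid there

Fix: Group first with HAVING COUNT(*) >= 2, then COUNT the resulting groups

Corrected query:
SELECT COUNT(*) FROM (SELECT location FROM sensors GROUP BY location HAVING COUNT(*) >= 2)

Result:
COUNT(*)
--------
3       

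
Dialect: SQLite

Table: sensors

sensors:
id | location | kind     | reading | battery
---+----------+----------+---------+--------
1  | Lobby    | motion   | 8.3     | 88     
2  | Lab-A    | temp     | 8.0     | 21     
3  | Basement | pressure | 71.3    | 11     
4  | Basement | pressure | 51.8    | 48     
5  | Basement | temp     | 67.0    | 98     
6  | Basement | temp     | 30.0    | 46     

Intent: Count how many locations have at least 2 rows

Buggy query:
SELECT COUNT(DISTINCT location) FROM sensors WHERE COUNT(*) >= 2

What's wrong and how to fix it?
Bug: WHERE filters individual rows, not groups, so a group-level COUNT is invalid there

Fix: Use a subquery that GROUPs and filters with HAVING, then count its rows

Corrected query:
SELECT COUNT(*) FROM (SELECT location FROM sensors GROUP BY location HAVING COUNT(*) >= 2)

Result:
COUNT(*)
--------
1       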